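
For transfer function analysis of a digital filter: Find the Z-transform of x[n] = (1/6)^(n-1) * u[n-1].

Time-shifting property: if X(z) = Z{x[n]}, then Z{x[n-d]} = z^(-d) * X(z)
X(z) = z/(z - 1/6) for x[n] = (1/6)^n * u[n]
Z{x[n-1]} = z^(-1) * z/(z - 1/6) = 1/(z - 1/6)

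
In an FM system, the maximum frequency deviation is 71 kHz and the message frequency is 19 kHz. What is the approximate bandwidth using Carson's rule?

Carson's rule: BW = 2*(delta_f + f_m)
= 2*(71 + 19) kHz = 180 kHz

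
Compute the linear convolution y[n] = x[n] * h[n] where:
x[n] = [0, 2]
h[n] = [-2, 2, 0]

y[n] = sum_k x[k]*h[n-k]. Output length = len(x) + len(h) - 1 = 2 + 3 - 1 = 4.
y[0] = 0*-2 = 0
y[1] = 2*-2 + 0*2 = -4
y[2] = 2*2 + 0*0 = 4
y[3] = 2*0 = 0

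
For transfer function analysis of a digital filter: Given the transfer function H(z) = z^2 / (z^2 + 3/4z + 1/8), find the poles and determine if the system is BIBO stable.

Poles are roots of the denominator: z^2 + 3/4z + 1/8 = 0.
Quadratic formula: z = [-(3/4) +/- sqrt((3/4)^2 - 4*(1/8))] / 2
Discriminant = 9/16 - 1/2 = 1/16; sqrt = 1/4.
z = (-3/4 +/- 1/4) / 2 => z = -1/4 or z = -1/2.
|p1| = 1/4, |p2| = 1/2.
For BIBO stability, all poles must lie inside the unit circle (|p| < 1).
System is STABLE since both |p| < 1.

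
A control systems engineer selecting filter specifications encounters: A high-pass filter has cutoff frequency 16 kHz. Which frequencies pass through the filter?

A high-pass filter passes all frequencies above the cutoff frequency 16 kHz and attenuates lower frequencies.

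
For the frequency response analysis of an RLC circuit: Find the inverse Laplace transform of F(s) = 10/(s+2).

Standard pair: k/(s+a) <-> k*e^(-at)*u(t)
With k=10, a=2: f(t) = 10*e^(-2t)*u(t)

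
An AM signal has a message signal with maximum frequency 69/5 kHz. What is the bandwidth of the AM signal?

In AM (double-sideband), the bandwidth is twice the message frequency.
BW = 2 * f_m = 2 * 69/5 kHz = 138/5 kHz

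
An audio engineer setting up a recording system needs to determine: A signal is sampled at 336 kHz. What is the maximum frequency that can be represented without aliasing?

The maximum frequency that can be represented without aliasing
is the Nyquist frequency: f_max = f_s / 2 = 336 kHz / 2 = 168 kHz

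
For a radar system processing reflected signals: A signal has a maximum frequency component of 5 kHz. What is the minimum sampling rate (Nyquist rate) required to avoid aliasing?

By the Nyquist-Shannon sampling theorem,
the minimum sampling rate (Nyquist rate) must be at least 2 * f_max.
Nyquist rate = 2 * 5 kHz = 10 kHz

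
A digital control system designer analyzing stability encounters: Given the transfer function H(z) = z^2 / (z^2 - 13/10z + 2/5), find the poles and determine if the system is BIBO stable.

Poles are roots of the denominator: z^2 - 13/10z + 2/5 = 0.
Quadratic formula: z = [-(-13/10) +/- sqrt((-13/10)^2 - 4*(2/5))] / 2
Discriminant = 169/100 - 8/5 = 9/100; sqrt = 3/10.
z = (13/10 +/- 3/10) / 2 => z = 4/5 or z = 1/2.
|p1| = 1/2, |p2| = 4/5.
For BIBO stability, all poles must lie inside the unit circle (|p| < 1).
System is STABLE since both |p| < 1.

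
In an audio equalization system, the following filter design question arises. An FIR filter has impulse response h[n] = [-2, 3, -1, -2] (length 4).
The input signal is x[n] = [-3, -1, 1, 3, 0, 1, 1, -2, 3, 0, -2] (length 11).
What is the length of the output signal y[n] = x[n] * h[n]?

For linear convolution, the output length is:
len(y) = len(x) + len(h) - 1 = 11 + 4 - 1 = 14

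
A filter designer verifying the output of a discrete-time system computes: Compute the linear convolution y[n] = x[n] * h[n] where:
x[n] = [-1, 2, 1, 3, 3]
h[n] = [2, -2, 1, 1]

y[n] = sum_k x[k]*h[n-k]. Output length = len(x) + len(h) - 1 = 5 + 4 - 1 = 8.
y[0] = -1*2 = -2
y[1] = 2*2 + -1*-2 = 6
y[2] = 1*2 + 2*-2 + -1*1 = -3
y[3] = 3*2 + 1*-2 + 2*1 + -1*1 = 5
y[4] = 3*2 + 3*-2 + 1*1 + 2*1 = 3
y[5] = 3*-2 + 3*1 + 1*1 = -2
y[6] = 3*1 + 3*1 = 6
y[7] = 3*1 = 3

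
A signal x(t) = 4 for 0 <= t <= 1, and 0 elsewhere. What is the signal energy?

Energy = integral of |x(t)|^2 dt over the signal duration
= 4^2 * 1 = 16 * 1 = 16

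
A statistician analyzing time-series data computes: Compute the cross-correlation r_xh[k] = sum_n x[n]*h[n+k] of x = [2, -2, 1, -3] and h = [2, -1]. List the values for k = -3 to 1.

Both sequences indexed from 0 and zero outside their support.
Lags with overlap: k = -3 to 1.
  r_xh[-3] = x[3]*h[0] = -6
  r_xh[-2] = x[2]*h[0] + x[3]*h[1] = 5
  r_xh[-1] = x[1]*h[0] + x[2]*h[1] = -5
  r_xh[0] = x[0]*h[0] + x[1]*h[1] = 6
  r_xh[1] = x[0]*h[1] = -2
r_xh = [-6, 5, -5, 6, -2] (for k = -3, ..., 1)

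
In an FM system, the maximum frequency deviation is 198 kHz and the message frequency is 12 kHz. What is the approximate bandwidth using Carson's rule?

Carson's rule: BW = 2*(delta_f + f_m)
= 2*(198 + 12) kHz = 420 kHz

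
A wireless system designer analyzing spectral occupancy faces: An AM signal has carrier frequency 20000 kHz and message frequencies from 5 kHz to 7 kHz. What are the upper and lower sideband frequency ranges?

Upper sideband (USB) = fc + [fm_low, fm_high] = 20000 + [5, 7] = [20005, 20007] kHz
Lower sideband (LSB) = fc - [fm_high, fm_low] = 20000 - [7, 5] = [19993, 19995] kHz
Total occupied spectrum: 19993 kHz to 20007 kHz (plus carrier at 20000 kHz)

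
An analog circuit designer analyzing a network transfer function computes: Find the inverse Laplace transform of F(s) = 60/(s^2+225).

Standard pair: w/(s^2+w^2) <-> sin(wt)*u(t)
Recognize w^2 = 225, so w = 15; numerator 60 = 4*15.
f(t) = 4*sin(15t)*u(t)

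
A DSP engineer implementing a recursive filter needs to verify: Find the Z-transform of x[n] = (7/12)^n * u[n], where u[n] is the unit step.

The Z-transform of a^n * u[n] is z/(z-a) for |z| > |a|.
Here a = 7/12, so X(z) = z/(z - (7/12)) = 12z/(12z - 7)
ROC: |z| > 7/12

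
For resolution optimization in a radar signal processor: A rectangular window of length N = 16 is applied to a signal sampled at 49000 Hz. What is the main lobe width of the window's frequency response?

For a rectangular window of length N,
the main lobe width in frequency is 2*f_s/N.
= 2*49000/16 = 6125 Hz
This determines the minimum frequency separation for resolving two sinusoids.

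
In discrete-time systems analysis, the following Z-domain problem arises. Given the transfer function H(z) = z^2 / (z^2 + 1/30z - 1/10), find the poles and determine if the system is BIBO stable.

Poles are roots of the denominator: z^2 + 1/30z - 1/10 = 0.
Quadratic formula: z = [-(1/30) +/- sqrt((1/30)^2 - 4*(-1/10))] / 2
Discriminant = 1/900 + 2/5 = 361/900; sqrt = 19/30.
z = (-1/30 +/- 19/30) / 2 => z = 3/10 or z = -1/3.
|p1| = 3/10, |p2| = 1/3.
For BIBO stability, all poles must lie inside the unit circle (|p| < 1).
System is STABLE since both |p| < 1.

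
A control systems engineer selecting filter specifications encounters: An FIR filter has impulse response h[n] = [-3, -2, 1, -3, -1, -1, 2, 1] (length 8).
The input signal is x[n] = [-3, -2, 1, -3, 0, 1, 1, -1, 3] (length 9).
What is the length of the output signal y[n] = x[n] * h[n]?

For linear convolution, the output length is:
len(y) = len(x) + len(h) - 1 = 9 + 8 - 1 = 16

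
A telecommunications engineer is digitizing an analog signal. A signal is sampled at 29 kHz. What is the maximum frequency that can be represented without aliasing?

The maximum frequency that can be represented without aliasing
is the Nyquist frequency: f_max = f_s / 2 = 29 kHz / 2 = 29/2 kHz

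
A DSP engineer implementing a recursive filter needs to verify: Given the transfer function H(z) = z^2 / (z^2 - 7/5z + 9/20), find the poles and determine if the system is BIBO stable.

Poles are roots of the denominator: z^2 - 7/5z + 9/20 = 0.
Quadratic formula: z = [-(-7/5) +/- sqrt((-7/5)^2 - 4*(9/20))] / 2
Discriminant = 49/25 - 9/5 = 4/25; sqrt = 2/5.
z = (7/5 +/- 2/5) / 2 => z = 9/10 or z = 1/2.
|p1| = 9/10, |p2| = 1/2.
For BIBO stability, all poles must lie inside the unit circle (|p| < 1).
System is STABLE since both |p| < 1.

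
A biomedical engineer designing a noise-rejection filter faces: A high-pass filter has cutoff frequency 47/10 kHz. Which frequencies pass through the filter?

A high-pass filter passes all frequencies above the cutoff frequency 47/10 kHz and attenuates lower frequencies.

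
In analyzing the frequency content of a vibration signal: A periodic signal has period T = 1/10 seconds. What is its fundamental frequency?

The fundamental frequency is the reciprocal of the period.
f = 1/T = 1/(1/10) = 10 Hz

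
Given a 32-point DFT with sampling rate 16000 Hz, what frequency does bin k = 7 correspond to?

The frequency of DFT bin k is: f_k = k * f_s / N
f_7 = 7 * 16000 / 32 = 3500 Hz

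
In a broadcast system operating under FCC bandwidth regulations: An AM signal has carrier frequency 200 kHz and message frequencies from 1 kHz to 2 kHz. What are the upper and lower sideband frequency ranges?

Upper sideband (USB) = fc + [fm_low, fm_high] = 200 + [1, 2] = [201, 202] kHz
Lower sideband (LSB) = fc - [fm_high, fm_low] = 200 - [2, 1] = [198, 199] kHz
Total occupied spectrum: 198 kHz to 202 kHz (plus carrier at 200 kHz)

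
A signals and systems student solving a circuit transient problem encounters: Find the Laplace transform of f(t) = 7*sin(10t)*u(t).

Standard pair: sin(wt)*u(t) <-> w/(s^2+w^2)
With w = 10: L{7*sin(10t)*u(t)} = 70/(s^2+100)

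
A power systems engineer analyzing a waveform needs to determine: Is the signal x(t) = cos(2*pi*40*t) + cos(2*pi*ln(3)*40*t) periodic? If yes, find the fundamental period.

f1 = 40 Hz, f2 = 40*ln(3) Hz
Ratio f2/f1 = ln(3), which is irrational.
Since the frequency ratio is irrational, no common period exists.
The signal is not periodic.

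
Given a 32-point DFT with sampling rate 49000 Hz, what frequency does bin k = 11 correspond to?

The frequency of DFT bin k is: f_k = k * f_s / N
f_11 = 11 * 49000 / 32 = 67375/4 Hz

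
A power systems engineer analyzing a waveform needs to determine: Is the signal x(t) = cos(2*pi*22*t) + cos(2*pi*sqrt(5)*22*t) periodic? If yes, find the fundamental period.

f1 = 22 Hz, f2 = 22*sqrt(5) Hz
Ratio f2/f1 = sqrt(5), which is irrational.
Since the frequency ratio is irrational, no common period exists.
The signal is not periodic.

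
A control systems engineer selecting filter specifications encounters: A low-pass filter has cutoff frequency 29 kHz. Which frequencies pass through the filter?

A low-pass filter passes all frequencies below the cutoff frequency 29 kHz and attenuates higher frequencies.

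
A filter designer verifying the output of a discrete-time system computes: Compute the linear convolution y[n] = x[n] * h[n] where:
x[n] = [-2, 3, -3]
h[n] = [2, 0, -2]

y[n] = sum_k x[k]*h[n-k]. Output length = len(x) + len(h) - 1 = 3 + 3 - 1 = 5.
y[0] = -2*2 = -4
y[1] = 3*2 + -2*0 = 6
y[2] = -3*2 + 3*0 + -2*-2 = -2
y[3] = -3*0 + 3*-2 = -6
y[4] = -3*-2 = 6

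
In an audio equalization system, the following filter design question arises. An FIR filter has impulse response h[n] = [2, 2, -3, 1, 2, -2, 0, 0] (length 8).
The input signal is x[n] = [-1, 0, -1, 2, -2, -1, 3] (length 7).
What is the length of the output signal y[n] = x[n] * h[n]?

For linear convolution, the output length is:
len(y) = len(x) + len(h) - 1 = 7 + 8 - 1 = 14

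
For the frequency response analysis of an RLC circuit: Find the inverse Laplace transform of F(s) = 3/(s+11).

Standard pair: k/(s+a) <-> k*e^(-at)*u(t)
With k=3, a=11: f(t) = 3*e^(-11t)*u(t)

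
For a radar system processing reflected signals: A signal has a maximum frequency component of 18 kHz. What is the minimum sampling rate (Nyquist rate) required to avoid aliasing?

By the Nyquist-Shannon sampling theorem,
the minimum sampling rate (Nyquist rate) must be at least 2 * f_max.
Nyquist rate = 2 * 18 kHz = 36 kHz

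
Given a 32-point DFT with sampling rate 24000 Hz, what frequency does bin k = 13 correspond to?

The frequency of DFT bin k is: f_k = k * f_s / N
f_13 = 13 * 24000 / 32 = 9750 Hz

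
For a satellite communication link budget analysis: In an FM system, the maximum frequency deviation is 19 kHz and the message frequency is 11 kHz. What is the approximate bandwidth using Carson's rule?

Carson's rule: BW = 2*(delta_f + f_m)
= 2*(19 + 11) kHz = 60 kHz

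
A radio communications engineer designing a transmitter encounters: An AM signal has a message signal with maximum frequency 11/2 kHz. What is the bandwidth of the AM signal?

In AM (double-sideband), the bandwidth is twice the message frequency.
BW = 2 * f_m = 2 * 11/2 kHz = 11 kHz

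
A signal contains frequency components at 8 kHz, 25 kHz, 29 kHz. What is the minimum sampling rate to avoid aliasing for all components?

The highest frequency component is f_max = 29 kHz.
Nyquist rate = 2 * f_max = 2 * 29 kHz = 58 kHz.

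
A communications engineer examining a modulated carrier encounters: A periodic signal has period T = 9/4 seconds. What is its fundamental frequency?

The fundamental frequency is the reciprocal of the period.
f = 1/T = 1/(9/4) = 4/9 Hz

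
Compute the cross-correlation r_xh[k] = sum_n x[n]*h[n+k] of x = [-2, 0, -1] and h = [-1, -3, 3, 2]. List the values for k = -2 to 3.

Both sequences indexed from 0 and zero outside their support.
Lags with overlap: k = -2 to 3.
  r_xh[-2] = x[2]*h[0] = 1
  r_xh[-1] = x[1]*h[0] + x[2]*h[1] = 3
  r_xh[0] = x[0]*h[0] + x[1]*h[1] + x[2]*h[2] = -1
  r_xh[1] = x[0]*h[1] + x[1]*h[2] + x[2]*h[3] = 4
  r_xh[2] = x[0]*h[2] + x[1]*h[3] = -6
  r_xh[3] = x[0]*h[3] = -4
r_xh = [1, 3, -1, 4, -6, -4] (for k = -2, ..., 3)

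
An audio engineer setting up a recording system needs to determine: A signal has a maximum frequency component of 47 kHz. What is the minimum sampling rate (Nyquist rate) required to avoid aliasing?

By the Nyquist-Shannon sampling theorem,
the minimum sampling rate (Nyquist rate) must be at least 2 * f_max.
Nyquist rate = 2 * 47 kHz = 94 kHz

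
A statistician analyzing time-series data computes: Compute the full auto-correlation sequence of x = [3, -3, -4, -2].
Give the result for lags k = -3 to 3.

r_xx[k] = sum_m x[m]*x[m+k], indexed from 0, for k = -3 to 3:
  r_xx[-3] = x[3]*x[0] = -6
  r_xx[-2] = x[2]*x[0] + x[3]*x[1] = -6
  r_xx[-1] = x[1]*x[0] + x[2]*x[1] + x[3]*x[2] = 11
  r_xx[0] = x[0]*x[0] + x[1]*x[1] + x[2]*x[2] + x[3]*x[3] = 38
  r_xx[1] = x[0]*x[1] + x[1]*x[2] + x[2]*x[3] = 11
  r_xx[2] = x[0]*x[2] + x[1]*x[3] = -6
  r_xx[3] = x[0]*x[3] = -6
r_xx = [-6, -6, 11, 38, 11, -6, -6]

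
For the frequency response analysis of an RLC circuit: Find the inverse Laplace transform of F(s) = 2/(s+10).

Standard pair: k/(s+a) <-> k*e^(-at)*u(t)
With k=2, a=10: f(t) = 2*e^(-10t)*u(t)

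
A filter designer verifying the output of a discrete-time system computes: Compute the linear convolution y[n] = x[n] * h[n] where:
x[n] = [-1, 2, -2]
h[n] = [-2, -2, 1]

y[n] = sum_k x[k]*h[n-k]. Output length = len(x) + len(h) - 1 = 3 + 3 - 1 = 5.
y[0] = -1*-2 = 2
y[1] = 2*-2 + -1*-2 = -2
y[2] = -2*-2 + 2*-2 + -1*1 = -1
y[3] = -2*-2 + 2*1 = 6
y[4] = -2*1 = -2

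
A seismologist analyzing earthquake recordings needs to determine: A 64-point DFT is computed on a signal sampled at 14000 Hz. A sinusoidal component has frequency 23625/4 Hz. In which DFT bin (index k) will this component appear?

DFT frequency resolution = f_s/N = 14000/64 = 875/4 Hz
Bin index k = f_signal / resolution = 23625/4 / 875/4 = 27
The signal frequency 23625/4 Hz falls in DFT bin k = 27.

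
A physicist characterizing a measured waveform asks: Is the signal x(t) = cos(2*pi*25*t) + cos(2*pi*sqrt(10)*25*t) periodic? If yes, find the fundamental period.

f1 = 25 Hz, f2 = 25*sqrt(10) Hz
Ratio f2/f1 = sqrt(10), which is irrational.
Since the frequency ratio is irrational, no common period exists.
The signal is not periodic.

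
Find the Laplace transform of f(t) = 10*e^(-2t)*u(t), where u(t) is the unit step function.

Standard Laplace transform pair:
e^(-at)*u(t) <-> 1/(s+a)
With a = 2: L{10*e^(-2t)*u(t)} = 10/(s+2), ROC: Re(s) > -2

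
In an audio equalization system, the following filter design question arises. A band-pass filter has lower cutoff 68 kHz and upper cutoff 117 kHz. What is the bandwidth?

Bandwidth = f_high - f_low
= 117 kHz - 68 kHz = 49 kHz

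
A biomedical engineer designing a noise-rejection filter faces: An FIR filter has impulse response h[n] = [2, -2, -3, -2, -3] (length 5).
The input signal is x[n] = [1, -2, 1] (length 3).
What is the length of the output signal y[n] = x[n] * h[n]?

For linear convolution, the output length is:
len(y) = len(x) + len(h) - 1 = 3 + 5 - 1 = 7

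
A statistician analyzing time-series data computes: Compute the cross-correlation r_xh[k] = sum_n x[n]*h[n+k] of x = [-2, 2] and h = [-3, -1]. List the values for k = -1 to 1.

Both sequences indexed from 0 and zero outside their support.
Lags with overlap: k = -1 to 1.
  r_xh[-1] = x[1]*h[0] = -6
  r_xh[0] = x[0]*h[0] + x[1]*h[1] = 4
  r_xh[1] = x[0]*h[1] = 2
r_xh = [-6, 4, 2] (for k = -1, ..., 1)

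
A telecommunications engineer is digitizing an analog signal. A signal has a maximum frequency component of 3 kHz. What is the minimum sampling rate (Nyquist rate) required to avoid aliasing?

By the Nyquist-Shannon sampling theorem,
the minimum sampling rate (Nyquist rate) must be at least 2 * f_max.
Nyquist rate = 2 * 3 kHz = 6 kHz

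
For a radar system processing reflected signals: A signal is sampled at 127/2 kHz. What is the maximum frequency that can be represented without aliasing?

The maximum frequency that can be represented without aliasing
is the Nyquist frequency: f_max = f_s / 2 = 127/2 kHz / 2 = 127/4 kHz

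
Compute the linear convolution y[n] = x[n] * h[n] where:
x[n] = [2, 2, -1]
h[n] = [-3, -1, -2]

y[n] = sum_k x[k]*h[n-k]. Output length = len(x) + len(h) - 1 = 3 + 3 - 1 = 5.
y[0] = 2*-3 = -6
y[1] = 2*-3 + 2*-1 = -8
y[2] = -1*-3 + 2*-1 + 2*-2 = -3
y[3] = -1*-1 + 2*-2 = -3
y[4] = -1*-2 = 2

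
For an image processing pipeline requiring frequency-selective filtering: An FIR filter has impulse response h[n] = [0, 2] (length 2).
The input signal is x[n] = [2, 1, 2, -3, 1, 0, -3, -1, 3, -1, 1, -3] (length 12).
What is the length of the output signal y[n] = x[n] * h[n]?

For linear convolution, the output length is:
len(y) = len(x) + len(h) - 1 = 12 + 2 - 1 = 13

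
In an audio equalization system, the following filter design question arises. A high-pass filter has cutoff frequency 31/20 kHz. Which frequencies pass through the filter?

A high-pass filter passes all frequencies above the cutoff frequency 31/20 kHz and attenuates lower frequencies.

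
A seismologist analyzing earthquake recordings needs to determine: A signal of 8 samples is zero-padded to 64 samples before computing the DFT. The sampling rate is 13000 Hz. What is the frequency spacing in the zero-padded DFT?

Original DFT: N = 8, resolution = f_s/N = 13000/8 = 1625 Hz
Zero-padded DFT: N = 64, resolution = f_s/N = 13000/64 = 1625/8 Hz
Zero-padding interpolates the spectrum (finer frequency grid)
but does NOT improve the true spectral resolution (ability to resolve close frequencies).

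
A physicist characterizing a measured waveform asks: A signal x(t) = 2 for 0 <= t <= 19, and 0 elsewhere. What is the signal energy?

Energy = integral of |x(t)|^2 dt over the signal duration
= 2^2 * 19 = 4 * 19 = 76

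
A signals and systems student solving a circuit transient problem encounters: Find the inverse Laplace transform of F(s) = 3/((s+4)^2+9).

Standard pair: w/((s+a)^2+w^2) <-> e^(-at)*sin(wt)*u(t)
With a=4, w=3: f(t) = e^(-4t)*sin(3t)*u(t)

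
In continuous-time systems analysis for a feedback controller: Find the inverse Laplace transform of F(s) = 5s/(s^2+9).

Standard pair: s/(s^2+w^2) <-> cos(wt)*u(t)
With k=5, w=3: f(t) = 5*cos(3t)*u(t)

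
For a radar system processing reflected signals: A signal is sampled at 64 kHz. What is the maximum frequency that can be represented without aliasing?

The maximum frequency that can be represented without aliasing
is the Nyquist frequency: f_max = f_s / 2 = 64 kHz / 2 = 32 kHz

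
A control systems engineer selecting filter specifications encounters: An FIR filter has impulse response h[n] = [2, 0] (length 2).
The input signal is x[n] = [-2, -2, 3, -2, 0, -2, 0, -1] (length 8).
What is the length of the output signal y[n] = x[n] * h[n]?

For linear convolution, the output length is:
len(y) = len(x) + len(h) - 1 = 8 + 2 - 1 = 9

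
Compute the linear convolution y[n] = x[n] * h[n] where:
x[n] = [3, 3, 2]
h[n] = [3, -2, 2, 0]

y[n] = sum_k x[k]*h[n-k]. Output length = len(x) + len(h) - 1 = 3 + 4 - 1 = 6.
y[0] = 3*3 = 9
y[1] = 3*3 + 3*-2 = 3
y[2] = 2*3 + 3*-2 + 3*2 = 6
y[3] = 2*-2 + 3*2 + 3*0 = 2
y[4] = 2*2 + 3*0 = 4
y[5] = 2*0 = 0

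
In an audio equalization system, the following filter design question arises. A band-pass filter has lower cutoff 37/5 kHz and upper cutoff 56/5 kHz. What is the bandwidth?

Bandwidth = f_high - f_low
= 56/5 kHz - 37/5 kHz = 19/5 kHz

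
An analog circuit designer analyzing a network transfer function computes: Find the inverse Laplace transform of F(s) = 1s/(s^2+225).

Standard pair: s/(s^2+w^2) <-> cos(wt)*u(t)
With k=1, w=15: f(t) = cos(15t)*u(t)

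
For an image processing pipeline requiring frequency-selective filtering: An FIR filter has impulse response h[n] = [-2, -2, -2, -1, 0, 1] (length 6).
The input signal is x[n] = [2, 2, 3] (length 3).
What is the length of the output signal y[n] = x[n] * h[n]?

For linear convolution, the output length is:
len(y) = len(x) + len(h) - 1 = 3 + 6 - 1 = 8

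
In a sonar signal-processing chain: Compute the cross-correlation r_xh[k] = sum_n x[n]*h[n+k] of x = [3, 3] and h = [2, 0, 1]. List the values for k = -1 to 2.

Both sequences indexed from 0 and zero outside their support.
Lags with overlap: k = -1 to 2.
  r_xh[-1] = x[1]*h[0] = 6
  r_xh[0] = x[0]*h[0] + x[1]*h[1] = 6
  r_xh[1] = x[0]*h[1] + x[1]*h[2] = 3
  r_xh[2] = x[0]*h[2] = 3
r_xh = [6, 6, 3, 3] (for k = -1, ..., 2)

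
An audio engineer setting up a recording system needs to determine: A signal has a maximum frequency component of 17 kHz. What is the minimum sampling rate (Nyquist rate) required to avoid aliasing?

By the Nyquist-Shannon sampling theorem,
the minimum sampling rate (Nyquist rate) must be at least 2 * f_max.
Nyquist rate = 2 * 17 kHz = 34 kHz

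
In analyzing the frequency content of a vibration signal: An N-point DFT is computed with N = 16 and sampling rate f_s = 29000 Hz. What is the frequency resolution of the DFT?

DFT frequency resolution = f_s / N
= 29000 / 16 = 3625/2 Hz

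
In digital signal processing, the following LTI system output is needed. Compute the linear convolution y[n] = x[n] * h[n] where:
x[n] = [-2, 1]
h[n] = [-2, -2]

y[n] = sum_k x[k]*h[n-k]. Output length = len(x) + len(h) - 1 = 2 + 2 - 1 = 3.
y[0] = -2*-2 = 4
y[1] = 1*-2 + -2*-2 = 2
y[2] = 1*-2 = -2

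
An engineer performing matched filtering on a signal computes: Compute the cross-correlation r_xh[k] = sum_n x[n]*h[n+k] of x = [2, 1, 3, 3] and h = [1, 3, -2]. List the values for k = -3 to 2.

Both sequences indexed from 0 and zero outside their support.
Lags with overlap: k = -3 to 2.
  r_xh[-3] = x[3]*h[0] = 3
  r_xh[-2] = x[2]*h[0] + x[3]*h[1] = 12
  r_xh[-1] = x[1]*h[0] + x[2]*h[1] + x[3]*h[2] = 4
  r_xh[0] = x[0]*h[0] + x[1]*h[1] + x[2]*h[2] = -1
  r_xh[1] = x[0]*h[1] + x[1]*h[2] = 4
  r_xh[2] = x[0]*h[2] = -4
r_xh = [3, 12, 4, -1, 4, -4] (for k = -3, ..., 2)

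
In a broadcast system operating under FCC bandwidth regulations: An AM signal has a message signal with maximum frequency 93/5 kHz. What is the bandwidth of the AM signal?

In AM (double-sideband), the bandwidth is twice the message frequency.
BW = 2 * f_m = 2 * 93/5 kHz = 186/5 kHz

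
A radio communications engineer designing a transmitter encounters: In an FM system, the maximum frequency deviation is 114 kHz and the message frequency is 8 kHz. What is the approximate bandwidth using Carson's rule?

Carson's rule: BW = 2*(delta_f + f_m)
= 2*(114 + 8) kHz = 244 kHz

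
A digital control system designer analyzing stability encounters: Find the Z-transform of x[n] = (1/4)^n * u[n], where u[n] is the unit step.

The Z-transform of a^n * u[n] is z/(z-a) for |z| > |a|.
Here a = 1/4, so X(z) = z/(z - (1/4)) = 4z/(4z - 1)
ROC: |z| > 1/4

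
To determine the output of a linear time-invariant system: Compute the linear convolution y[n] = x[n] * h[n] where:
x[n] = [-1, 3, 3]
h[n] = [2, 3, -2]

y[n] = sum_k x[k]*h[n-k]. Output length = len(x) + len(h) - 1 = 3 + 3 - 1 = 5.
y[0] = -1*2 = -2
y[1] = 3*2 + -1*3 = 3
y[2] = 3*2 + 3*3 + -1*-2 = 17
y[3] = 3*3 + 3*-2 = 3
y[4] = 3*-2 = -6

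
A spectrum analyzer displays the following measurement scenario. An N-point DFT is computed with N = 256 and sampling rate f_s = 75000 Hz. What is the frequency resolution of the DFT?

DFT frequency resolution = f_s / N
= 75000 / 256 = 9375/32 Hz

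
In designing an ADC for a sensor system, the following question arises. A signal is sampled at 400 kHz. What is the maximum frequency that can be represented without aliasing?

The maximum frequency that can be represented without aliasing
is the Nyquist frequency: f_max = f_s / 2 = 400 kHz / 2 = 200 kHz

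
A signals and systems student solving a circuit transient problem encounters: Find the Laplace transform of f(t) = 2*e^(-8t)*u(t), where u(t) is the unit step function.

Standard Laplace transform pair:
e^(-at)*u(t) <-> 1/(s+a)
With a = 8: L{2*e^(-8t)*u(t)} = 2/(s+8), ROC: Re(s) > -8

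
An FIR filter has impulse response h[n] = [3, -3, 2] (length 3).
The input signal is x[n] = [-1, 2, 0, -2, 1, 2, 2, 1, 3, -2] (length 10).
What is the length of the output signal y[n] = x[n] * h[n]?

For linear convolution, the output length is:
len(y) = len(x) + len(h) - 1 = 10 + 3 - 1 = 12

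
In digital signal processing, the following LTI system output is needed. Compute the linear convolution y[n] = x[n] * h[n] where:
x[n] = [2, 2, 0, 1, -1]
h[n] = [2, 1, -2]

y[n] = sum_k x[k]*h[n-k]. Output length = len(x) + len(h) - 1 = 5 + 3 - 1 = 7.
y[0] = 2*2 = 4
y[1] = 2*2 + 2*1 = 6
y[2] = 0*2 + 2*1 + 2*-2 = -2
y[3] = 1*2 + 0*1 + 2*-2 = -2
y[4] = -1*2 + 1*1 + 0*-2 = -1
y[5] = -1*1 + 1*-2 = -3
y[6] = -1*-2 = 2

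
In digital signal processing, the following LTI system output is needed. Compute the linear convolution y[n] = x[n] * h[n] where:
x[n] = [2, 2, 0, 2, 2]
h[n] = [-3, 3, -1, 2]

y[n] = sum_k x[k]*h[n-k]. Output length = len(x) + len(h) - 1 = 5 + 4 - 1 = 8.
y[0] = 2*-3 = -6
y[1] = 2*-3 + 2*3 = 0
y[2] = 0*-3 + 2*3 + 2*-1 = 4
y[3] = 2*-3 + 0*3 + 2*-1 + 2*2 = -4
y[4] = 2*-3 + 2*3 + 0*-1 + 2*2 = 4
y[5] = 2*3 + 2*-1 + 0*2 = 4
y[6] = 2*-1 + 2*2 = 2
y[7] = 2*2 = 4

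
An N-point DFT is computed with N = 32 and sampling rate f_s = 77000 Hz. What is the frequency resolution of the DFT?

DFT frequency resolution = f_s / N
= 77000 / 32 = 9625/4 Hz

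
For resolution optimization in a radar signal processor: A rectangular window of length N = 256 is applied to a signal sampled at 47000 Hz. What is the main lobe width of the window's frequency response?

For a rectangular window of length N,
the main lobe width in frequency is 2*f_s/N.
= 2*47000/256 = 5875/16 Hz
This determines the minimum frequency separation for resolving two sinusoids.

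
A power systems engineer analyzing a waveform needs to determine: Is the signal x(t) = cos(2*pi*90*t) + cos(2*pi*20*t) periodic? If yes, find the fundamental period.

f1 = 90 Hz, f2 = 20 Hz
Period T1 = 1/90, T2 = 1/20
Ratio T1/T2 = 20/90, which is rational.
The signal is periodic with fundamental period T = 1/GCD(90,20) = 1/10 s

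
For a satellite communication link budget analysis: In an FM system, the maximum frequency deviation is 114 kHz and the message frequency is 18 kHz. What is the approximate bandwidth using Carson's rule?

Carson's rule: BW = 2*(delta_f + f_m)
= 2*(114 + 18) kHz = 264 kHz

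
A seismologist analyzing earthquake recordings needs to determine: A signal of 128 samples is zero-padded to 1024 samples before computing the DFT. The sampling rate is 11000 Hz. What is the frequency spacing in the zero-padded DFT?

Original DFT: N = 128, resolution = f_s/N = 11000/128 = 1375/16 Hz
Zero-padded DFT: N = 1024, resolution = f_s/N = 11000/1024 = 1375/128 Hz
Zero-padding interpolates the spectrum (finer frequency grid)
but does NOT improve the true spectral resolution (ability to resolve close frequencies).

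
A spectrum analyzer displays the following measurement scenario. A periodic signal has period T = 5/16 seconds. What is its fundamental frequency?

The fundamental frequency is the reciprocal of the period.
f = 1/T = 1/(5/16) = 16/5 Hz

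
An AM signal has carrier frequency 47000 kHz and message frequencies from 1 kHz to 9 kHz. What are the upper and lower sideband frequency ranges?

Upper sideband (USB) = fc + [fm_low, fm_high] = 47000 + [1, 9] = [47001, 47009] kHz
Lower sideband (LSB) = fc - [fm_high, fm_low] = 47000 - [9, 1] = [46991, 46999] kHz
Total occupied spectrum: 46991 kHz to 47009 kHz (plus carrier at 47000 kHz)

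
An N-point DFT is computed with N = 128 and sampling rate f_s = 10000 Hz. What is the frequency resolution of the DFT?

DFT frequency resolution = f_s / N
= 10000 / 128 = 625/8 Hz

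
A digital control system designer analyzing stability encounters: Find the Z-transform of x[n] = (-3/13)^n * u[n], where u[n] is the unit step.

The Z-transform of a^n * u[n] is z/(z-a) for |z| > |a|.
Here a = -3/13, so X(z) = z/(z - (-3/13)) = 13z/(13z + 3)
ROC: |z| > 3/13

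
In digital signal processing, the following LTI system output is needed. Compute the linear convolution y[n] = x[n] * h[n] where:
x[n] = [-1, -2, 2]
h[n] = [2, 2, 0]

y[n] = sum_k x[k]*h[n-k]. Output length = len(x) + len(h) - 1 = 3 + 3 - 1 = 5.
y[0] = -1*2 = -2
y[1] = -2*2 + -1*2 = -6
y[2] = 2*2 + -2*2 + -1*0 = 0
y[3] = 2*2 + -2*0 = 4
y[4] = 2*0 = 0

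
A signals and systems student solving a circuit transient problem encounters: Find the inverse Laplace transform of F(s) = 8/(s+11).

Standard pair: k/(s+a) <-> k*e^(-at)*u(t)
With k=8, a=11: f(t) = 8*e^(-11t)*u(t)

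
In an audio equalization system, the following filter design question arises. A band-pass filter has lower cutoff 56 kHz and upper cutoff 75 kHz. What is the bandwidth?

Bandwidth = f_high - f_low
= 75 kHz - 56 kHz = 19 kHz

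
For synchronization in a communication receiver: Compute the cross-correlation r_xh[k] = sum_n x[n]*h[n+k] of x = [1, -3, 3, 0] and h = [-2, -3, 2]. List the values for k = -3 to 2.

Both sequences indexed from 0 and zero outside their support.
Lags with overlap: k = -3 to 2.
  r_xh[-3] = x[3]*h[0] = 0
  r_xh[-2] = x[2]*h[0] + x[3]*h[1] = -6
  r_xh[-1] = x[1]*h[0] + x[2]*h[1] + x[3]*h[2] = -3
  r_xh[0] = x[0]*h[0] + x[1]*h[1] + x[2]*h[2] = 13
  r_xh[1] = x[0]*h[1] + x[1]*h[2] = -9
  r_xh[2] = x[0]*h[2] = 2
r_xh = [0, -6, -3, 13, -9, 2] (for k = -3, ..., 2)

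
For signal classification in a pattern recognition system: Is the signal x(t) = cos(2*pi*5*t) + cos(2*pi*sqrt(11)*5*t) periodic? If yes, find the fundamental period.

f1 = 5 Hz, f2 = 5*sqrt(11) Hz
Ratio f2/f1 = sqrt(11), which is irrational.
Since the frequency ratio is irrational, no common period exists.
The signal is not periodic.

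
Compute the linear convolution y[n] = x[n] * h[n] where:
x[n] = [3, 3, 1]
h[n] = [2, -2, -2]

y[n] = sum_k x[k]*h[n-k]. Output length = len(x) + len(h) - 1 = 3 + 3 - 1 = 5.
y[0] = 3*2 = 6
y[1] = 3*2 + 3*-2 = 0
y[2] = 1*2 + 3*-2 + 3*-2 = -10
y[3] = 1*-2 + 3*-2 = -8
y[4] = 1*-2 = -2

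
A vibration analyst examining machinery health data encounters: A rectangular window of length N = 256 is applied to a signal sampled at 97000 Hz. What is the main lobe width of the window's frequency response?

For a rectangular window of length N,
the main lobe width in frequency is 2*f_s/N.
= 2*97000/256 = 12125/16 Hz
This determines the minimum frequency separation for resolving two sinusoids.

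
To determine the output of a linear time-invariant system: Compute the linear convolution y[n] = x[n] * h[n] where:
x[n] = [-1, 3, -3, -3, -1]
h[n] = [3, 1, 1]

y[n] = sum_k x[k]*h[n-k]. Output length = len(x) + len(h) - 1 = 5 + 3 - 1 = 7.
y[0] = -1*3 = -3
y[1] = 3*3 + -1*1 = 8
y[2] = -3*3 + 3*1 + -1*1 = -7
y[3] = -3*3 + -3*1 + 3*1 = -9
y[4] = -1*3 + -3*1 + -3*1 = -9
y[5] = -1*1 + -3*1 = -4
y[6] = -1*1 = -1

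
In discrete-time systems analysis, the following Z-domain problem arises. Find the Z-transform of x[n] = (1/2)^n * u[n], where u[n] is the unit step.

The Z-transform of a^n * u[n] is z/(z-a) for |z| > |a|.
Here a = 1/2, so X(z) = z/(z - (1/2)) = 2z/(2z - 1)
ROC: |z| > 1/2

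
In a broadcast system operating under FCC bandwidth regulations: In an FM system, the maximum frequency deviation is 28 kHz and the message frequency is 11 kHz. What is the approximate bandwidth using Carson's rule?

Carson's rule: BW = 2*(delta_f + f_m)
= 2*(28 + 11) kHz = 78 kHz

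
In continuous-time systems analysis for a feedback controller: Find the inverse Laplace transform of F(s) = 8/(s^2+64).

Standard pair: w/(s^2+w^2) <-> sin(wt)*u(t)
Recognize w^2 = 64, so w = 8; numerator 8 = 1*8.
f(t) = sin(8t)*u(t)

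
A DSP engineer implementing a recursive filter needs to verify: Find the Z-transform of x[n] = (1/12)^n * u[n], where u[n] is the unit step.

The Z-transform of a^n * u[n] is z/(z-a) for |z| > |a|.
Here a = 1/12, so X(z) = z/(z - (1/12)) = 12z/(12z - 1)
ROC: |z| > 1/12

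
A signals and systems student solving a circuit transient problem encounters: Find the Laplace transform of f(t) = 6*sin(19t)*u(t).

Standard pair: sin(wt)*u(t) <-> w/(s^2+w^2)
With w = 19: L{6*sin(19t)*u(t)} = 114/(s^2+361)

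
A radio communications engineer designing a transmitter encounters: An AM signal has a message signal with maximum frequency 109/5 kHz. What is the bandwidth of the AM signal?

In AM (double-sideband), the bandwidth is twice the message frequency.
BW = 2 * f_m = 2 * 109/5 kHz = 218/5 kHz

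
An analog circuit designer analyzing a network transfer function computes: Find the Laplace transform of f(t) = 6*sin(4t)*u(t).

Standard pair: sin(wt)*u(t) <-> w/(s^2+w^2)
With w = 4: L{6*sin(4t)*u(t)} = 24/(s^2+16)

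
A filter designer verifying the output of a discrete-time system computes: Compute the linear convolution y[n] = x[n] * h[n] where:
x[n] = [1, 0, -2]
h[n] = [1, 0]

y[n] = sum_k x[k]*h[n-k]. Output length = len(x) + len(h) - 1 = 3 + 2 - 1 = 4.
y[0] = 1*1 = 1
y[1] = 0*1 + 1*0 = 0
y[2] = -2*1 + 0*0 = -2
y[3] = -2*0 = 0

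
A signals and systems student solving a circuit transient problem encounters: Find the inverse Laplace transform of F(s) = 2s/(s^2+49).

Standard pair: s/(s^2+w^2) <-> cos(wt)*u(t)
With k=2, w=7: f(t) = 2*cos(7t)*u(t)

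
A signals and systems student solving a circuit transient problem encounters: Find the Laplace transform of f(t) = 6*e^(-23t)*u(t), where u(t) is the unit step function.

Standard Laplace transform pair:
e^(-at)*u(t) <-> 1/(s+a)
With a = 23: L{6*e^(-23t)*u(t)} = 6/(s+23), ROC: Re(s) > -23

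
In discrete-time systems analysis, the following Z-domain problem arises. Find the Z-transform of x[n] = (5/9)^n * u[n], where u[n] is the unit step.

The Z-transform of a^n * u[n] is z/(z-a) for |z| > |a|.
Here a = 5/9, so X(z) = z/(z - (5/9)) = 9z/(9z - 5)
ROC: |z| > 5/9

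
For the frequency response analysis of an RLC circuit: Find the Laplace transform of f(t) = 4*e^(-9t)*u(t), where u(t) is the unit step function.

Standard Laplace transform pair:
e^(-at)*u(t) <-> 1/(s+a)
With a = 9: L{4*e^(-9t)*u(t)} = 4/(s+9), ROC: Re(s) > -9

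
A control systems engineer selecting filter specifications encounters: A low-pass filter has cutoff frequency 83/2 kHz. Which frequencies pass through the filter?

A low-pass filter passes all frequencies below the cutoff frequency 83/2 kHz and attenuates higher frequencies.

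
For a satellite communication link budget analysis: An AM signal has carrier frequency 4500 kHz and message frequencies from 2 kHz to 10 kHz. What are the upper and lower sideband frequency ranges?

Upper sideband (USB) = fc + [fm_low, fm_high] = 4500 + [2, 10] = [4502, 4510] kHz
Lower sideband (LSB) = fc - [fm_high, fm_low] = 4500 - [10, 2] = [4490, 4498] kHz
Total occupied spectrum: 4490 kHz to 4510 kHz (plus carrier at 4500 kHz)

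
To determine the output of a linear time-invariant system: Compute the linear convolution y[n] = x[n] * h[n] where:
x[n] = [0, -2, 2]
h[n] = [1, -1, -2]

y[n] = sum_k x[k]*h[n-k]. Output length = len(x) + len(h) - 1 = 3 + 3 - 1 = 5.
y[0] = 0*1 = 0
y[1] = -2*1 + 0*-1 = -2
y[2] = 2*1 + -2*-1 + 0*-2 = 4
y[3] = 2*-1 + -2*-2 = 2
y[4] = 2*-2 = -4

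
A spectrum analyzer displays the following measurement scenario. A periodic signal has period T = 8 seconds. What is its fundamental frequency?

The fundamental frequency is the reciprocal of the period.
f = 1/T = 1/(8) = 1/8 Hz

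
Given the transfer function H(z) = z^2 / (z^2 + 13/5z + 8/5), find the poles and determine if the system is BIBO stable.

Poles are roots of the denominator: z^2 + 13/5z + 8/5 = 0.
Quadratic formula: z = [-(13/5) +/- sqrt((13/5)^2 - 4*(8/5))] / 2
Discriminant = 169/25 - 32/5 = 9/25; sqrt = 3/5.
z = (-13/5 +/- 3/5) / 2 => z = -1 or z = -8/5.
|p1| = 1, |p2| = 8/5.
For BIBO stability, all poles must lie inside the unit circle (|p| < 1).
System is UNSTABLE since at least one |p| >= 1.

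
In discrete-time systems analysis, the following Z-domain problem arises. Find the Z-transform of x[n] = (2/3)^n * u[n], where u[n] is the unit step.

The Z-transform of a^n * u[n] is z/(z-a) for |z| > |a|.
Here a = 2/3, so X(z) = z/(z - (2/3)) = 3z/(3z - 2)
ROC: |z| > 2/3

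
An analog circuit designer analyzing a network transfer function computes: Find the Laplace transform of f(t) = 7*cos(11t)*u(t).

Standard pair: cos(wt)*u(t) <-> s/(s^2+w^2)
With w = 11: L{7*cos(11t)*u(t)} = 7s/(s^2+121)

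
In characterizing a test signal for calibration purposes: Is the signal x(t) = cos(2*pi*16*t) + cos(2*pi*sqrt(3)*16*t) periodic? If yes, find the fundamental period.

f1 = 16 Hz, f2 = 16*sqrt(3) Hz
Ratio f2/f1 = sqrt(3), which is irrational.
Since the frequency ratio is irrational, no common period exists.
The signal is not periodic.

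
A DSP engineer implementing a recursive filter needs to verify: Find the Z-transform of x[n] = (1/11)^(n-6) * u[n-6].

Time-shifting property: if X(z) = Z{x[n]}, then Z{x[n-d]} = z^(-d) * X(z)
X(z) = z/(z - 1/11) for x[n] = (1/11)^n * u[n]
Z{x[n-6]} = z^(-6) * z/(z - 1/11) = z^(-5)/(z - 1/11)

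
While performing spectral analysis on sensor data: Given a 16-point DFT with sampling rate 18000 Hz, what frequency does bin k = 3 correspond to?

The frequency of DFT bin k is: f_k = k * f_s / N
f_3 = 3 * 18000 / 16 = 3375 Hz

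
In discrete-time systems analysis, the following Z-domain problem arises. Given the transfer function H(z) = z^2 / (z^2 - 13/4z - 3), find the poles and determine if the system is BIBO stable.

Poles are roots of the denominator: z^2 - 13/4z - 3 = 0.
Quadratic formula: z = [-(-13/4) +/- sqrt((-13/4)^2 - 4*(-3))] / 2
Discriminant = 169/16 + 12 = 361/16; sqrt = 19/4.
z = (13/4 +/- 19/4) / 2 => z = 4 or z = -3/4.
|p1| = 4, |p2| = 3/4.
For BIBO stability, all poles must lie inside the unit circle (|p| < 1).
System is UNSTABLE since at least one |p| >= 1.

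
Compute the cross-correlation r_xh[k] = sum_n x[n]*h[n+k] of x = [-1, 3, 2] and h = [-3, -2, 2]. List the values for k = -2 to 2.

Both sequences indexed from 0 and zero outside their support.
Lags with overlap: k = -2 to 2.
  r_xh[-2] = x[2]*h[0] = -6
  r_xh[-1] = x[1]*h[0] + x[2]*h[1] = -13
  r_xh[0] = x[0]*h[0] + x[1]*h[1] + x[2]*h[2] = 1
  r_xh[1] = x[0]*h[1] + x[1]*h[2] = 8
  r_xh[2] = x[0]*h[2] = -2
r_xh = [-6, -13, 1, 8, -2] (for k = -2, ..., 2)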